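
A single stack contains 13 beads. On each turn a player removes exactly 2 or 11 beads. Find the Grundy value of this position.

Grundy values for subtraction set {2, 11}:
k:     0  1  2  3  4  5  6  7  8  9 10 11 12 13
g(k):  0  0  1  1  0  0  1  1  0  0  1  1  2  0
So g(13) = 0.

0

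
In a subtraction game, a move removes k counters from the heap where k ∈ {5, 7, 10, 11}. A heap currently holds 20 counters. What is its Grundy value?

0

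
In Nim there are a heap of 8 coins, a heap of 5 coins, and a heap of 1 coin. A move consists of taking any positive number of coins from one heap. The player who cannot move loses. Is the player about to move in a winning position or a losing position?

Nim-sum: 8 ^ 5 ^ 1 = 12.
The nim-sum is 12 ≠ 0, so this is an N-position: the player to move can win.

Winning position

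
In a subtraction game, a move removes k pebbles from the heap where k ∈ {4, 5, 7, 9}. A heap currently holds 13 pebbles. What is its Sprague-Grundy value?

Grundy values for subtraction set {4, 5, 7, 9}:
k:     0  1  2  3  4  5  6  7  8  9 10 11 12 13
g(k):  0  0  0  0  1  1  1  1  2  2  2  2  3  0
So g(13) = 0.

0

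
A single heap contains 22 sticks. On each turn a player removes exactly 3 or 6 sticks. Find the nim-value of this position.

Grundy values for subtraction set {3, 6}:
k:     0  1  2  3  4  5  6  7  8  9 10 11 12 13 14 15 16 17 18 19 20 21 22
g(k):  0  0  0  1  1  1  2  2  2  0  0  0  1  1  1  2  2  2  0  0  0  1  1
So g(22) = 1.

1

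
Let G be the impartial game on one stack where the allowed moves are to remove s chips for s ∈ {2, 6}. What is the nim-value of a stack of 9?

0

Grundy values for subtraction set {2, 6}:
k:     0  1  2  3  4  5  6  7  8  9
g(k):  0  0  1  1  0  0  1  1  0  0
So g(9) = 0.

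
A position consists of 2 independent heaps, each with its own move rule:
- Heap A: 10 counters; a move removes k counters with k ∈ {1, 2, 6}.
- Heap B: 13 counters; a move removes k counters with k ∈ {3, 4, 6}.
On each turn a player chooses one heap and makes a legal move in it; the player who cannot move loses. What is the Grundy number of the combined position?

1

Grundy values for heap A (subtraction set {1, 2, 6}):
k:     0  1  2  3  4  5  6  7  8  9 10
g(k):  0  1  2  0  1  2  3  0  1  2  0
So g(10) = 0.
Grundy values for heap B (subtraction set {3, 4, 6}):
g(0) = mex{} = 0
g(1) = mex{} = 0
g(2) = mex{} = 0
g(3) = mex{0} = 1
g(4) = mex{0} = 1
g(5) = mex{0} = 1
g(6) = mex{0,1} = 2
g(7) = mex{0,1} = 2
g(8) = mex{0,1} = 2
g(9) = mex{1,2} = 0
g(10) = mex{1,2} = 0
g(11) = mex{1,2} = 0
g(12) = mex{0,2} = 1
g(13) = mex{0,2} = 1
So g(13) = 1.
The value of a disjunctive sum is the nim-sum of the parts.
Combined value = 0 XOR 1 = 1.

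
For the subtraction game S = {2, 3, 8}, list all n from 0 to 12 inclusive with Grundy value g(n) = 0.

0, 1, 5, 6, 10, 11

Compute g(0), g(1), … for moves {2, 3, 8}:
g(0) = mex{} = 0
g(1) = mex{} = 0
g(2) = mex{0} = 1
g(3) = mex{0} = 1
g(4) = mex{0,1} = 2
g(5) = mex{1} = 0
g(6) = mex{1,2} = 0
g(7) = mex{0,2} = 1
g(8) = mex{0} = 1
g(9) = mex{0,1} = 2
g(10) = mex{1} = 0
g(11) = mex{1,2} = 0
g(12) = mex{0,2} = 1
The P-positions (g = 0) in 0..12 are 0, 1, 5, 6, 10, 11.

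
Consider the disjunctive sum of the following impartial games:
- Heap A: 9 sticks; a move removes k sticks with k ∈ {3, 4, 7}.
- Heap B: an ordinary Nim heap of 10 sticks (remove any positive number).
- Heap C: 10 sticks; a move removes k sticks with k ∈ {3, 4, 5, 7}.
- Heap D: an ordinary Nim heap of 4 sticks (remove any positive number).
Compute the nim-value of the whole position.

13

Build the Grundy sequence for heap A with g(k) = mex{g(k−s) : s ∈ {3, 4, 7}, s ≤ k}:
k:     0  1  2  3  4  5  6  7  8  9
g(k):  0  0  0  1  1  1  2  2  2  3
So g(9) = 3.
Heap B is a plain Nim heap of size 10, so its Grundy value is 10.
Grundy values for heap C (subtraction set {3, 4, 5, 7}):
g(0) = mex{} = 0
g(1) = mex{} = 0
g(2) = mex{} = 0
g(3) = mex{0} = 1
g(4) = mex{0} = 1
g(5) = mex{0} = 1
g(6) = mex{0,1} = 2
g(7) = mex{0,1} = 2
g(8) = mex{0,1} = 2
g(9) = mex{0,1,2} = 3
g(10) = mex{1,2} = 0
So g(10) = 0.
Heap D is a plain Nim heap of size 4, so its Grundy value is 4.
The value of a disjunctive sum is the nim-sum of the parts.
Combined value = 3 ⊕ 10 ⊕ 0 ⊕ 4 = 13.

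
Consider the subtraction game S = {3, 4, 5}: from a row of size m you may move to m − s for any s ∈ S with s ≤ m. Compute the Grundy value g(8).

0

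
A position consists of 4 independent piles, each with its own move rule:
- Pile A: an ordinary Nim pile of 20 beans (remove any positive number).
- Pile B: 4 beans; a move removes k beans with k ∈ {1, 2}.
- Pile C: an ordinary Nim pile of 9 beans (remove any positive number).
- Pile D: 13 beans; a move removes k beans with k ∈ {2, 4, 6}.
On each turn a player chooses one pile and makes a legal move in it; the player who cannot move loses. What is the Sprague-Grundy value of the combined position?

30

Pile A is a plain Nim pile of size 20, so its Grundy value is 20.
For pile B, compute g(0), g(1), … with moves {1, 2}:
k:     0  1  2  3  4
g(k):  0  1  2  0  1
So g(4) = 1.
Pile C is a plain Nim pile of size 9, so its Grundy value is 9.
Grundy values for pile D (subtraction set {2, 4, 6}):
k:     0  1  2  3  4  5  6  7  8  9 10 11 12 13
g(k):  0  0  1  1  2  2  3  3  0  0  1  1  2  2
So g(13) = 2.
By the Sprague-Grundy theorem, the Grundy value of a sum of independent games is the XOR of the component values.
Combined value = 20 ⊕ 1 ⊕ 9 ⊕ 2 = 30.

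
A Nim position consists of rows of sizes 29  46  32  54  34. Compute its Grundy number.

Nim-sum: 29 ⊕ 46 ⊕ 32 ⊕ 54 ⊕ 34 = 7.

7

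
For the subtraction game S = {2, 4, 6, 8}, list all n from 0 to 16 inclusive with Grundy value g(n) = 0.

0, 1, 10, 11

Build the Grundy sequence with g(k) = mex{g(k−s) : s ∈ {2, 4, 6, 8}, s ≤ k}:
k:     0  1  2  3  4  5  6  7  8  9 10 11 12 13 14 15 16
g(k):  0  0  1  1  2  2  3  3  4  4  0  0  1  1  2  2  3
The P-positions (g = 0) in 0..16 are 0, 1, 10, 11.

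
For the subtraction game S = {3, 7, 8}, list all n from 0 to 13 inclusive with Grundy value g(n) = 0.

0, 1, 2, 6, 11, 12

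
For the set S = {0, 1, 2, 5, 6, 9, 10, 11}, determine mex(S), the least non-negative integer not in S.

The values 0, 1, 2 are all present; 3 is the first non-negative integer missing from the set.

3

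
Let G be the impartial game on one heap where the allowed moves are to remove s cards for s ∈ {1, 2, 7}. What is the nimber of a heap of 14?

Grundy values for subtraction set {1, 2, 7}:
g(0) = mex{} = 0
g(1) = mex{0} = 1
g(2) = mex{0,1} = 2
g(3) = mex{1,2} = 0
g(4) = mex{0,2} = 1
g(5) = mex{0,1} = 2
g(6) = mex{1,2} = 0
g(7) = mex{0,2} = 1
g(8) = mex{0,1} = 2
g(9) = mex{1,2} = 0
g(10) = mex{0,2} = 1
g(11) = mex{0,1} = 2
g(12) = mex{1,2} = 0
g(13) = mex{0,2} = 1
g(14) = mex{0,1} = 2
So g(14) = 2.

2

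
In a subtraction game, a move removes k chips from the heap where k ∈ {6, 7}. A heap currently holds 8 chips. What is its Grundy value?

1

Grundy values for subtraction set {6, 7}:
g(0) = mex{} = 0
g(1) = mex{} = 0
g(2) = mex{} = 0
g(3) = mex{} = 0
g(4) = mex{} = 0
g(5) = mex{} = 0
g(6) = mex{0} = 1
g(7) = mex{0} = 1
g(8) = mex{0} = 1
So g(8) = 1.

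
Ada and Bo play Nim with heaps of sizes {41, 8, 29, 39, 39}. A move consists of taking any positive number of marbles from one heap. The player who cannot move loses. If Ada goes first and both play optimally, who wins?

Ada wins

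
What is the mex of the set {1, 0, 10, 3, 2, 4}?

5

The values 0, 1, 2, 3, 4 are all present; 5 is the first non-negative integer missing from the set.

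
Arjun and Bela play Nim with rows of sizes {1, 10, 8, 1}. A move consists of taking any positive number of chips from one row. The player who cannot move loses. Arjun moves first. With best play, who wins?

Arjun wins

In binary:
  0001  (1)
  1010  (10)
  1000  (8)
  0001  (1)
  ----
  0010  (2)
The nim-sum is 2 ≠ 0, so this is an N-position: the player to move can win; Arjun has a winning move.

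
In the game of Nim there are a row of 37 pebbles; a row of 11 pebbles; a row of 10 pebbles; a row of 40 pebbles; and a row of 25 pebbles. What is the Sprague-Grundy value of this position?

Compute the nim-sum pairwise:
37 XOR 11 = 46
46 XOR 10 = 36
36 XOR 40 = 12
12 XOR 25 = 21

21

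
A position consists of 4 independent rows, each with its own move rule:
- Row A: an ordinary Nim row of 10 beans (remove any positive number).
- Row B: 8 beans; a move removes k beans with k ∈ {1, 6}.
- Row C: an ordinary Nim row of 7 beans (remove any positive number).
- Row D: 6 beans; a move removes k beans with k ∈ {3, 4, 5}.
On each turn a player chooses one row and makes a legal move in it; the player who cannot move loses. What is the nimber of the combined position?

14

Row A is a plain Nim row of size 10, so its Grundy value is 10.
For row B, compute g(0), g(1), … with moves {1, 6}:
k:     0  1  2  3  4  5  6  7  8
g(k):  0  1  0  1  0  1  2  0  1
So g(8) = 1.
Row C is a plain Nim row of size 7, so its Grundy value is 7.
Grundy values for row D (subtraction set {3, 4, 5}):
g(0) = mex{} = 0
g(1) = mex{} = 0
g(2) = mex{} = 0
g(3) = mex{0} = 1
g(4) = mex{0} = 1
g(5) = mex{0} = 1
g(6) = mex{0,1} = 2
So g(6) = 2.
The value of a disjunctive sum is the nim-sum of the parts.
Combined value = 10 ⊕ 1 ⊕ 7 ⊕ 2 = 14.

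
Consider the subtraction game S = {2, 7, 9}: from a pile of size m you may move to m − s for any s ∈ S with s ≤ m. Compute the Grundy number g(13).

2

Compute g(0), g(1), … for moves {2, 7, 9}:
k:     0  1  2  3  4  5  6  7  8  9 10 11 12 13
g(k):  0  0  1  1  0  0  1  1  2  2  3  3  2  2
So g(13) = 2.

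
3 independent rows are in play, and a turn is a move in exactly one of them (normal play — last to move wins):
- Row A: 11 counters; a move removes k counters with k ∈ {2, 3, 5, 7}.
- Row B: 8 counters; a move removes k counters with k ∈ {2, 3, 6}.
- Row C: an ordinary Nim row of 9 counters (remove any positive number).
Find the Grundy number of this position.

Grundy values for row A (subtraction set {2, 3, 5, 7}):
g(0) = mex{} = 0
g(1) = mex{} = 0
g(2) = mex{0} = 1
g(3) = mex{0} = 1
g(4) = mex{0,1} = 2
g(5) = mex{0,1} = 2
g(6) = mex{0,1,2} = 3
g(7) = mex{0,1,2} = 3
g(8) = mex{0,1,2,3} = 4
g(9) = mex{1,2,3} = 0
g(10) = mex{1,2,3,4} = 0
g(11) = mex{0,2,3,4} = 1
So g(11) = 1.
For row B, compute g(0), g(1), … with moves {2, 3, 6}:
g(0) = mex{} = 0
g(1) = mex{} = 0
g(2) = mex{0} = 1
g(3) = mex{0} = 1
g(4) = mex{0,1} = 2
g(5) = mex{1} = 0
g(6) = mex{0,1,2} = 3
g(7) = mex{0,2} = 1
g(8) = mex{0,1,3} = 2
So g(8) = 2.
Row C is a plain Nim row of size 9, so its Grundy value is 9.
The value of a disjunctive sum is the nim-sum of the parts.
Combined value = 1 ⊕ 2 ⊕ 9 = 10.

10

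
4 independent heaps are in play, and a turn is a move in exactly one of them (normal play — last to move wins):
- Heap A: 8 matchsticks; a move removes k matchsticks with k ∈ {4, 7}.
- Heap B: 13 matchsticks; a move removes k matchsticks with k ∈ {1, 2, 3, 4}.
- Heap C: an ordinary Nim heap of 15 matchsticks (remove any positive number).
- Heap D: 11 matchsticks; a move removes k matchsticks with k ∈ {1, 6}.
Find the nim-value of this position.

14

For heap A, compute g(0), g(1), … with moves {4, 7}:
k:     0  1  2  3  4  5  6  7  8
g(k):  0  0  0  0  1  1  1  1  2
So g(8) = 2.
Grundy values for heap B (subtraction set {1, 2, 3, 4}):
g(0) = mex{} = 0
g(1) = mex{0} = 1
g(2) = mex{0,1} = 2
g(3) = mex{0,1,2} = 3
g(4) = mex{0,1,2,3} = 4
g(5) = mex{1,2,3,4} = 0
g(6) = mex{0,2,3,4} = 1
g(7) = mex{0,1,3,4} = 2
g(8) = mex{0,1,2,4} = 3
g(9) = mex{0,1,2,3} = 4
g(10) = mex{1,2,3,4} = 0
g(11) = mex{0,2,3,4} = 1
g(12) = mex{0,1,3,4} = 2
g(13) = mex{0,1,2,4} = 3
So g(13) = 3.
Heap C is a plain Nim heap of size 15, so its Grundy value is 15.
Grundy values for heap D (subtraction set {1, 6}):
g(0) = mex{} = 0
g(1) = mex{0} = 1
g(2) = mex{1} = 0
g(3) = mex{0} = 1
g(4) = mex{1} = 0
g(5) = mex{0} = 1
g(6) = mex{0,1} = 2
g(7) = mex{1,2} = 0
g(8) = mex{0} = 1
g(9) = mex{1} = 0
g(10) = mex{0} = 1
g(11) = mex{1} = 0
So g(11) = 0.
The value of a disjunctive sum is the nim-sum of the parts.
Combined value = 2 XOR 3 XOR 15 XOR 0 = 14.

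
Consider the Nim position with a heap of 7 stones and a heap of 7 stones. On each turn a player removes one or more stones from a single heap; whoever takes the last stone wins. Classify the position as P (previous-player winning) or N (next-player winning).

Nim-sum: 7 ^ 7 = 0.
The nim-sum is 0, so this is a P-position: the player to move is in a losing position under optimal play.

P-position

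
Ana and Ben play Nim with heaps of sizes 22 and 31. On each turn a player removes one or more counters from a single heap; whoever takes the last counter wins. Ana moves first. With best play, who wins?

Compute the nim-sum pairwise:
22 XOR 31 = 9
The nim-sum is 9 ≠ 0, so this is an N-position: the player to move can win; Ana has a winning move.

Ana wins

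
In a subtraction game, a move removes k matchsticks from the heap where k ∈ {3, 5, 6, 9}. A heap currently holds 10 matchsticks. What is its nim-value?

3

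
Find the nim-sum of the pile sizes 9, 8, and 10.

11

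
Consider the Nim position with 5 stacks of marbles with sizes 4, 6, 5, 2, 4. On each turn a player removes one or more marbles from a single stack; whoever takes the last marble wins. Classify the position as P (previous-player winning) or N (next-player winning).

Compute the nim-sum pairwise:
4 XOR 6 = 2
2 XOR 5 = 7
7 XOR 2 = 5
5 XOR 4 = 1
The nim-sum is 1 ≠ 0, so this is an N-position: the player to move can win.

N-position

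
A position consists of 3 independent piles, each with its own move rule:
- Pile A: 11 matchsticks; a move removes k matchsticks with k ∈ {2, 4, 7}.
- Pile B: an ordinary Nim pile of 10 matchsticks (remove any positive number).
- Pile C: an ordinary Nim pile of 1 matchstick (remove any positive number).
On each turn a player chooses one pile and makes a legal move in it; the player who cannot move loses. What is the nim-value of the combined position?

10

For pile A, compute g(0), g(1), … with moves {2, 4, 7}:
k:     0  1  2  3  4  5  6  7  8  9 10 11
g(k):  0  0  1  1  2  2  0  3  1  0  2  1
So g(11) = 1.
Pile B is a plain Nim pile of size 10, so its Grundy value is 10.
Pile C is a plain Nim pile of size 1, so its Grundy value is 1.
By the Sprague-Grundy theorem, the Grundy value of a sum of independent games is the XOR of the component values.
Combined value = 1 XOR 10 XOR 1 = 10.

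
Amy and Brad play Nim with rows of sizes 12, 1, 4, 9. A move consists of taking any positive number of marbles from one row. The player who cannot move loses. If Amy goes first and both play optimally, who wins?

Write each in binary and XOR column by column:
  1100  (12)
  0001  (1)
  0100  (4)
  1001  (9)
  ----
  0000  (0)
The nim-sum is 0, so this is a P-position: the player to move is in a losing position under optimal play; Amy is about to move from it and so loses — Brad wins.

Brad wins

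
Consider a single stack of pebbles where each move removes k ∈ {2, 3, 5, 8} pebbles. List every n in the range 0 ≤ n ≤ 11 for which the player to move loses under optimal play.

0, 1, 7, 11

Build the Grundy sequence with g(k) = mex{g(k−s) : s ∈ {2, 3, 5, 8}, s ≤ k}:
g(0) = mex{} = 0
g(1) = mex{} = 0
g(2) = mex{0} = 1
g(3) = mex{0} = 1
g(4) = mex{0,1} = 2
g(5) = mex{0,1} = 2
g(6) = mex{0,1,2} = 3
g(7) = mex{1,2} = 0
g(8) = mex{0,1,2,3} = 4
g(9) = mex{0,2,3} = 1
g(10) = mex{0,1,2,4} = 3
g(11) = mex{1,3,4} = 0
The P-positions (g = 0) in 0..11 are 0, 1, 7, 11.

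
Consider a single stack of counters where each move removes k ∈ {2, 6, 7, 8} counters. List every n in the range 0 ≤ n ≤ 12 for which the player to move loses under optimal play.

0, 1, 4, 5

Grundy values for subtraction set {2, 6, 7, 8}:
k:     0  1  2  3  4  5  6  7  8  9 10 11 12
g(k):  0  0  1  1  0  0  1  1  2  2  3  3  2
The P-positions (g = 0) in 0..12 are 0, 1, 4, 5.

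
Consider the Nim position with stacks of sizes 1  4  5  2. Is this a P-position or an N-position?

N-position

Nim-sum: 1 ^ 4 ^ 5 ^ 2 = 2.
The nim-sum is 2 ≠ 0, so this is an N-position: the player to move can win.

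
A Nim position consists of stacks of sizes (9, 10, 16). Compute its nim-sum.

19

Compute the nim-sum pairwise:
9 ^ 10 = 3
3 ^ 16 = 19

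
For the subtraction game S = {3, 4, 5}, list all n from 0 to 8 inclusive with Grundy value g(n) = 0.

Build the Grundy sequence with g(k) = mex{g(k−s) : s ∈ {3, 4, 5}, s ≤ k}:
k:     0  1  2  3  4  5  6  7  8
g(k):  0  0  0  1  1  1  2  2  0
The P-positions (g = 0) in 0..8 are 0, 1, 2, 8.

0, 1, 2, 8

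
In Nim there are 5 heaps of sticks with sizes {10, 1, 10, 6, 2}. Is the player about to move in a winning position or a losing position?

Winning position

In binary:
  1010  (10)
  0001  (1)
  1010  (10)
  0110  (6)
  0010  (2)
  ----
  0101  (5)
The nim-sum is 5 ≠ 0, so this is an N-position: the player to move can win.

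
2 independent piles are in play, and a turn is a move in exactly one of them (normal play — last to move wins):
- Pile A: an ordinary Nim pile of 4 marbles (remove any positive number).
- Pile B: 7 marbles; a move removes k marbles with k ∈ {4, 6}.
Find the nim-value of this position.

5

Pile A is a plain Nim pile of size 4, so its Grundy value is 4.
Build the Grundy sequence for pile B with g(k) = mex{g(k−s) : s ∈ {4, 6}, s ≤ k}:
g(0) = mex{} = 0
g(1) = mex{} = 0
g(2) = mex{} = 0
g(3) = mex{} = 0
g(4) = mex{0} = 1
g(5) = mex{0} = 1
g(6) = mex{0} = 1
g(7) = mex{0} = 1
So g(7) = 1.
The value of a disjunctive sum is the nim-sum of the parts.
Combined value = 4 XOR 1 = 5.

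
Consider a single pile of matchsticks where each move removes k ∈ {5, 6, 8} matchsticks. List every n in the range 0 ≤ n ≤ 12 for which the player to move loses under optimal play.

0, 1, 2, 3, 4

Grundy values for subtraction set {5, 6, 8}:
g(0) = mex{} = 0
g(1) = mex{} = 0
g(2) = mex{} = 0
g(3) = mex{} = 0
g(4) = mex{} = 0
g(5) = mex{0} = 1
g(6) = mex{0} = 1
g(7) = mex{0} = 1
g(8) = mex{0} = 1
g(9) = mex{0} = 1
g(10) = mex{0,1} = 2
g(11) = mex{0,1} = 2
g(12) = mex{0,1} = 2
The P-positions (g = 0) in 0..12 are 0, 1, 2, 3, 4.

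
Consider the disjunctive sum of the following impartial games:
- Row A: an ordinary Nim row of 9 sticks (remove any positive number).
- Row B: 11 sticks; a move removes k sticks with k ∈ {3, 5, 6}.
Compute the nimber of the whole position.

Row A is a plain Nim row of size 9, so its Grundy value is 9.
For row B, compute g(0), g(1), … with moves {3, 5, 6}:
g(0) = mex{} = 0
g(1) = mex{} = 0
g(2) = mex{} = 0
g(3) = mex{0} = 1
g(4) = mex{0} = 1
g(5) = mex{0} = 1
g(6) = mex{0,1} = 2
g(7) = mex{0,1} = 2
g(8) = mex{0,1} = 2
g(9) = mex{1,2} = 0
g(10) = mex{1,2} = 0
g(11) = mex{1,2} = 0
So g(11) = 0.
By the Sprague-Grundy theorem, the Grundy value of a sum of independent games is the XOR of the component values.
Combined value = 9 XOR 0 = 9.

9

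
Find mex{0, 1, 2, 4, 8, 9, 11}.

The values 0, 1, 2 are all present; 3 is the first non-negative integer missing from the set.

3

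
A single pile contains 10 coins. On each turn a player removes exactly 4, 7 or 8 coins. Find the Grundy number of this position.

Build the Grundy sequence with g(k) = mex{g(k−s) : s ∈ {4, 7, 8}, s ≤ k}:
g(0) = mex{} = 0
g(1) = mex{} = 0
g(2) = mex{} = 0
g(3) = mex{} = 0
g(4) = mex{0} = 1
g(5) = mex{0} = 1
g(6) = mex{0} = 1
g(7) = mex{0} = 1
g(8) = mex{0,1} = 2
g(9) = mex{0,1} = 2
g(10) = mex{0,1} = 2
So g(10) = 2.

2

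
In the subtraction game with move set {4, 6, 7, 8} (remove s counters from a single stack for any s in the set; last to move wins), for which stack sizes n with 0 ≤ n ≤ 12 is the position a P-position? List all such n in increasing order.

0, 1, 2, 3, 12

Build the Grundy sequence with g(k) = mex{g(k−s) : s ∈ {4, 6, 7, 8}, s ≤ k}:
k:     0  1  2  3  4  5  6  7  8  9 10 11 12
g(k):  0  0  0  0  1  1  1  1  2  2  2  2  0
The P-positions (g = 0) in 0..12 are 0, 1, 2, 3, 12.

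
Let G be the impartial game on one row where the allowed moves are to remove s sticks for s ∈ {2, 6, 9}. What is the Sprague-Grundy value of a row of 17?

1

Build the Grundy sequence with g(k) = mex{g(k−s) : s ∈ {2, 6, 9}, s ≤ k}:
k:     0  1  2  3  4  5  6  7  8  9 10 11 12 13 14 15 16 17
g(k):  0  0  1  1  0  0  1  1  0  2  1  3  0  2  1  0  0  1
So g(17) = 1.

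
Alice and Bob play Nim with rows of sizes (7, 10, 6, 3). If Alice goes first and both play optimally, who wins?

Compute the nim-sum pairwise:
7 ^ 10 = 13
13 ^ 6 = 11
11 ^ 3 = 8
The nim-sum is 8 ≠ 0, so this is an N-position: the player to move can win; Alice has a winning move.

Alice wins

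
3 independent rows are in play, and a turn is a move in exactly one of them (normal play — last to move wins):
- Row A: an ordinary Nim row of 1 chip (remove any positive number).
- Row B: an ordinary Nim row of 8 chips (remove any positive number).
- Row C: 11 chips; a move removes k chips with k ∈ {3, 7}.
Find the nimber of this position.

Row A is a plain Nim row of size 1, so its Grundy value is 1.
Row B is a plain Nim row of size 8, so its Grundy value is 8.
Build the Grundy sequence for row C with g(k) = mex{g(k−s) : s ∈ {3, 7}, s ≤ k}:
k:     0  1  2  3  4  5  6  7  8  9 10 11
g(k):  0  0  0  1  1  1  0  2  2  1  0  0
So g(11) = 0.
The value of a disjunctive sum is the nim-sum of the parts.
Combined value = 1 ⊕ 8 ⊕ 0 = 9.

9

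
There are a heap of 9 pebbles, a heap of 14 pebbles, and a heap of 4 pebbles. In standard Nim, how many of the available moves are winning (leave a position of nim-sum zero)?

Nim-sum: 9 ^ 14 ^ 4 = 3.
The overall nim-sum is X = 3. A heap of size p has a winning move iff p XOR X < p (reduce it to p XOR X).
  9: 9 XOR 3 = 10 ≥ 9 — no move.
  14: 14 XOR 3 = 13 < 14 — winning move (to 13).
  4: 4 XOR 3 = 7 ≥ 4 — no move.
That gives 1 winning move.

1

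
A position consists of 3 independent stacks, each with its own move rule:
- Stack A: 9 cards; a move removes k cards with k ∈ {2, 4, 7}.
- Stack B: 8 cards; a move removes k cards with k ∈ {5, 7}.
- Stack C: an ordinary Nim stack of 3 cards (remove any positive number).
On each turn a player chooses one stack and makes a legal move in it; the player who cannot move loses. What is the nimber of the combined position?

For stack A, compute g(0), g(1), … with moves {2, 4, 7}:
k:     0  1  2  3  4  5  6  7  8  9
g(k):  0  0  1  1  2  2  0  3  1  0
So g(9) = 0.
Build the Grundy sequence for stack B with g(k) = mex{g(k−s) : s ∈ {5, 7}, s ≤ k}:
k:     0  1  2  3  4  5  6  7  8
g(k):  0  0  0  0  0  1  1  1  1
So g(8) = 1.
Stack C is a plain Nim stack of size 3, so its Grundy value is 3.
By the Sprague-Grundy theorem, the Grundy value of a sum of independent games is the XOR of the component values.
Combined value = 0 XOR 1 XOR 3 = 2.

2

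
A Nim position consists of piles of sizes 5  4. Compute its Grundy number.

1

Nim-sum: 5 ^ 4 = 1.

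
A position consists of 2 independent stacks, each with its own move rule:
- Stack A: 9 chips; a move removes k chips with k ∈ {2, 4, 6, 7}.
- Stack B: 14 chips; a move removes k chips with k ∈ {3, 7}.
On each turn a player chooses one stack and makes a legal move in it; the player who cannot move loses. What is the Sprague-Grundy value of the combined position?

1

Build the Grundy sequence for stack A with g(k) = mex{g(k−s) : s ∈ {2, 4, 6, 7}, s ≤ k}:
g(0) = mex{} = 0
g(1) = mex{} = 0
g(2) = mex{0} = 1
g(3) = mex{0} = 1
g(4) = mex{0,1} = 2
g(5) = mex{0,1} = 2
g(6) = mex{0,1,2} = 3
g(7) = mex{0,1,2} = 3
g(8) = mex{0,1,2,3} = 4
g(9) = mex{1,2,3} = 0
So g(9) = 0.
Build the Grundy sequence for stack B with g(k) = mex{g(k−s) : s ∈ {3, 7}, s ≤ k}:
k:     0  1  2  3  4  5  6  7  8  9 10 11 12 13 14
g(k):  0  0  0  1  1  1  0  2  2  1  0  0  0  1  1
So g(14) = 1.
The value of a disjunctive sum is the nim-sum of the parts.
Combined value = 0 XOR 1 = 1.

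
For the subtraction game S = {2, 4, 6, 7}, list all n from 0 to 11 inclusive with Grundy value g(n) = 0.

0, 1, 9, 10

Grundy values for subtraction set {2, 4, 6, 7}:
k:     0  1  2  3  4  5  6  7  8  9 10 11
g(k):  0  0  1  1  2  2  3  3  4  0  0  1
The P-positions (g = 0) in 0..11 are 0, 1, 9, 10.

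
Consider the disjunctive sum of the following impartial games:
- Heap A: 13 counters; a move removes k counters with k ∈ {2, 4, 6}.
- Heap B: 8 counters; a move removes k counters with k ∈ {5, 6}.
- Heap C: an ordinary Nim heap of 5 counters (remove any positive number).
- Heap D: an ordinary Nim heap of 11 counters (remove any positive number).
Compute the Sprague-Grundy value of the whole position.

13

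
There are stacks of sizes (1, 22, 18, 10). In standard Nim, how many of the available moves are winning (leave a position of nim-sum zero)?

1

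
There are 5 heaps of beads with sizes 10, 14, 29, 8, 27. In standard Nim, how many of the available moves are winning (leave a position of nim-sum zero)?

Nim-sum: 10 XOR 14 XOR 29 XOR 8 XOR 27 = 10.
The overall nim-sum is X = 10. A heap of size p has a winning move iff p XOR X < p (reduce it to p XOR X).
  10: 10 XOR 10 = 0 < 10 — winning move (to 0).
  14: 14 XOR 10 = 4 < 14 — winning move (to 4).
  29: 29 XOR 10 = 23 < 29 — winning move (to 23).
  8: 8 XOR 10 = 2 < 8 — winning move (to 2).
  27: 27 XOR 10 = 17 < 27 — winning move (to 17).
That gives 5 winning moves.

5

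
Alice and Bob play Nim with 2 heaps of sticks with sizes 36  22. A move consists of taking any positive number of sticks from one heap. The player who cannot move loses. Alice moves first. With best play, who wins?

Alice wins

Nim-sum: 36 ^ 22 = 50.
The nim-sum is 50 ≠ 0, so this is an N-position: the player to move can win; Alice has a winning move.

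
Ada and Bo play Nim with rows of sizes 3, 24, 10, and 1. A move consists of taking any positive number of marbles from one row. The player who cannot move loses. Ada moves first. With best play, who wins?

Ada wins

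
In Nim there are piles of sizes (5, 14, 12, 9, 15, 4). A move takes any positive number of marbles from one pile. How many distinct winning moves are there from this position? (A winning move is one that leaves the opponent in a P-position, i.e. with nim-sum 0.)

5

Bitwise XOR of the heap sizes:
  0101  (5)
  1110  (14)
  1100  (12)
  1001  (9)
  1111  (15)
  0100  (4)
  ----
  0101  (5)
The overall nim-sum is X = 5. A pile of size p has a winning move iff p XOR X < p (reduce it to p XOR X).
  5: 5 XOR 5 = 0 < 5 — winning move (to 0).
  14: 14 XOR 5 = 11 < 14 — winning move (to 11).
  12: 12 XOR 5 = 9 < 12 — winning move (to 9).
  9: 9 XOR 5 = 12 ≥ 9 — no move.
  15: 15 XOR 5 = 10 < 15 — winning move (to 10).
  4: 4 XOR 5 = 1 < 4 — winning move (to 1).
That gives 5 winning moves.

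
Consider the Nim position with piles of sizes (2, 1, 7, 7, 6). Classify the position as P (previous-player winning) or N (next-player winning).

N-position

Bitwise XOR of the heap sizes:
  010  (2)
  001  (1)
  111  (7)
  111  (7)
  110  (6)
  ---
  101  (5)
The nim-sum is 5 ≠ 0, so this is an N-position: the player to move can win.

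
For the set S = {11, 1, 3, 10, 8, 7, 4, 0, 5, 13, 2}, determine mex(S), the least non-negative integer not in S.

The values 0, 1, 2, 3, 4, 5 are all present; 6 is the first non-negative integer missing from the set.

6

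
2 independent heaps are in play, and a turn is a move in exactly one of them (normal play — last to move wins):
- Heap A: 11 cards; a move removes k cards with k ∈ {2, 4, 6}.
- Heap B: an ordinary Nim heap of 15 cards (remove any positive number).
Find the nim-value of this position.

Grundy values for heap A (subtraction set {2, 4, 6}):
k:     0  1  2  3  4  5  6  7  8  9 10 11
g(k):  0  0  1  1  2  2  3  3  0  0  1  1
So g(11) = 1.
Heap B is a plain Nim heap of size 15, so its Grundy value is 15.
By the Sprague-Grundy theorem, the Grundy value of a sum of independent games is the XOR of the component values.
Combined value = 1 ⊕ 15 = 14.

14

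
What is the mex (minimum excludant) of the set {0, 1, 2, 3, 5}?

The values 0, 1, 2, 3 are all present; 4 is the first non-negative integer missing from the set.

4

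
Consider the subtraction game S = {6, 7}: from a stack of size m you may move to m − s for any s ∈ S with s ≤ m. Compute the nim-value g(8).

1

Compute g(0), g(1), … for moves {6, 7}:
g(0) = mex{} = 0
g(1) = mex{} = 0
g(2) = mex{} = 0
g(3) = mex{} = 0
g(4) = mex{} = 0
g(5) = mex{} = 0
g(6) = mex{0} = 1
g(7) = mex{0} = 1
g(8) = mex{0} = 1
So g(8) = 1.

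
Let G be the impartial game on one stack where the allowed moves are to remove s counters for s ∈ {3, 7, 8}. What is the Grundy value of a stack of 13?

Build the Grundy sequence with g(k) = mex{g(k−s) : s ∈ {3, 7, 8}, s ≤ k}:
k:     0  1  2  3  4  5  6  7  8  9 10 11 12 13
g(k):  0  0  0  1  1  1  0  2  2  1  3  0  0  2
So g(13) = 2.

2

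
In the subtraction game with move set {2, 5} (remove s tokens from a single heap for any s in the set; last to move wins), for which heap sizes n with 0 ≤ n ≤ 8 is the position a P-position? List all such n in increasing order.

0, 1, 4, 7, 8

Build the Grundy sequence with g(k) = mex{g(k−s) : s ∈ {2, 5}, s ≤ k}:
k:     0  1  2  3  4  5  6  7  8
g(k):  0  0  1  1  0  2  1  0  0
The P-positions (g = 0) in 0..8 are 0, 1, 4, 7, 8.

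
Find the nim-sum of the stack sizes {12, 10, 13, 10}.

1

Compute the nim-sum pairwise:
12 ^ 10 = 6
6 ^ 13 = 11
11 ^ 10 = 1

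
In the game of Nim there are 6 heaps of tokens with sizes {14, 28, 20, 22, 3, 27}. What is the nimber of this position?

8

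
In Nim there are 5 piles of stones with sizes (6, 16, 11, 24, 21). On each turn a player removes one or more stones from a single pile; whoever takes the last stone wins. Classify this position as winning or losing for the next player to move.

Bitwise XOR of the heap sizes:
  00110  (6)
  10000  (16)
  01011  (11)
  11000  (24)
  10101  (21)
  -----
  10000  (16)
The nim-sum is 16 ≠ 0, so this is an N-position: the player to move can win.

Winning position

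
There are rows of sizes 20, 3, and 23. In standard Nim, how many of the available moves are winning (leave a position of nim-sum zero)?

0

Compute the nim-sum pairwise:
20 ^ 3 = 23
23 ^ 23 = 0
The nim-sum is already 0, so every move leaves a nonzero nim-sum — there are no winning moves.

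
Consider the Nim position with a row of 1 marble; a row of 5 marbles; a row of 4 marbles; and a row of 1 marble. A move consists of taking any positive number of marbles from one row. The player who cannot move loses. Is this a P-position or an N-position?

N-position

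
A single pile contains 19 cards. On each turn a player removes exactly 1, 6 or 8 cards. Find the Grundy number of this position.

1

Build the Grundy sequence with g(k) = mex{g(k−s) : s ∈ {1, 6, 8}, s ≤ k}:
k:     0  1  2  3  4  5  6  7  8  9 10 11 12 13 14 15 16 17 18 19
g(k):  0  1  0  1  0  1  2  0  1  0  1  0  1  2  0  1  0  1  0  1
So g(19) = 1.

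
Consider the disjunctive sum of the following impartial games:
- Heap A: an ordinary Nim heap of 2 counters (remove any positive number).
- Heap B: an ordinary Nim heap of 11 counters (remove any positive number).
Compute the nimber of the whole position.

Heap A is a plain Nim heap of size 2, so its Grundy value is 2.
Heap B is a plain Nim heap of size 11, so its Grundy value is 11.
The value of a disjunctive sum is the nim-sum of the parts.
Combined value = 2 ⊕ 11 = 9.

9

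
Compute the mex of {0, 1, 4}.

The values 0, 1 are all present; 2 is the first non-negative integer missing from the set.

2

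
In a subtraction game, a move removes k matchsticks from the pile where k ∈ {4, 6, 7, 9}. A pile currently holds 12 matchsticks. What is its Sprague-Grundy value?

Grundy values for subtraction set {4, 6, 7, 9}:
g(0) = mex{} = 0
g(1) = mex{} = 0
g(2) = mex{} = 0
g(3) = mex{} = 0
g(4) = mex{0} = 1
g(5) = mex{0} = 1
g(6) = mex{0} = 1
g(7) = mex{0} = 1
g(8) = mex{0,1} = 2
g(9) = mex{0,1} = 2
g(10) = mex{0,1} = 2
g(11) = mex{0,1} = 2
g(12) = mex{0,1,2} = 3
So g(12) = 3.

3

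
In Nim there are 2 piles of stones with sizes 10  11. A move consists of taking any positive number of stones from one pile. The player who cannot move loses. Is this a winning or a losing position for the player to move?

Winning position

Compute the nim-sum pairwise:
10 XOR 11 = 1
The nim-sum is 1 ≠ 0, so this is an N-position: the player to move can win.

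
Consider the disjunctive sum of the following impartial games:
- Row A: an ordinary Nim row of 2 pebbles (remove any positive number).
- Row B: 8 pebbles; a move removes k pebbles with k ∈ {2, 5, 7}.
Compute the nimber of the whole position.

0

Row A is a plain Nim row of size 2, so its Grundy value is 2.
Grundy values for row B (subtraction set {2, 5, 7}):
k:     0  1  2  3  4  5  6  7  8
g(k):  0  0  1  1  0  2  1  3  2
So g(8) = 2.
The value of a disjunctive sum is the nim-sum of the parts.
Combined value = 2 XOR 2 = 0.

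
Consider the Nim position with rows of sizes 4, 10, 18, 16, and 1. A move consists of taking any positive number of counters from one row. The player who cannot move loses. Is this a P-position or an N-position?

N-position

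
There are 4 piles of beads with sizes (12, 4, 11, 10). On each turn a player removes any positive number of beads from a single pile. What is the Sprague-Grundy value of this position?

Bitwise XOR of the heap sizes:
  1100  (12)
  0100  (4)
  1011  (11)
  1010  (10)
  ----
  1001  (9)

9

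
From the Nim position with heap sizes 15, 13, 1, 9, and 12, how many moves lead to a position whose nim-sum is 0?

Write each in binary and XOR column by column:
  1111  (15)
  1101  (13)
  0001  (1)
  1001  (9)
  1100  (12)
  ----
  0110  (6)
The overall nim-sum is X = 6. A heap of size p has a winning move iff p XOR X < p (reduce it to p XOR X).
  15: 15 XOR 6 = 9 < 15 — winning move (to 9).
  13: 13 XOR 6 = 11 < 13 — winning move (to 11).
  1: 1 XOR 6 = 7 ≥ 1 — no move.
  9: 9 XOR 6 = 15 ≥ 9 — no move.
  12: 12 XOR 6 = 10 < 12 — winning move (to 10).
That gives 3 winning moves.

3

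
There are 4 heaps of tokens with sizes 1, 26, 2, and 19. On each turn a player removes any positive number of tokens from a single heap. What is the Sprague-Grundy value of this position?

Compute the nim-sum pairwise:
1 XOR 26 = 27
27 XOR 2 = 25
25 XOR 19 = 10

10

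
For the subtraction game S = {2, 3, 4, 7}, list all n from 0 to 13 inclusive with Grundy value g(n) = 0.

0, 1, 6, 11, 12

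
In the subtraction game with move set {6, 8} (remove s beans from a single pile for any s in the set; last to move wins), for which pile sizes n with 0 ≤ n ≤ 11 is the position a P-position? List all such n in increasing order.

0, 1, 2, 3, 4, 5

Build the Grundy sequence with g(k) = mex{g(k−s) : s ∈ {6, 8}, s ≤ k}:
g(0) = mex{} = 0
g(1) = mex{} = 0
g(2) = mex{} = 0
g(3) = mex{} = 0
g(4) = mex{} = 0
g(5) = mex{} = 0
g(6) = mex{0} = 1
g(7) = mex{0} = 1
g(8) = mex{0} = 1
g(9) = mex{0} = 1
g(10) = mex{0} = 1
g(11) = mex{0} = 1
The P-positions (g = 0) in 0..11 are 0, 1, 2, 3, 4, 5.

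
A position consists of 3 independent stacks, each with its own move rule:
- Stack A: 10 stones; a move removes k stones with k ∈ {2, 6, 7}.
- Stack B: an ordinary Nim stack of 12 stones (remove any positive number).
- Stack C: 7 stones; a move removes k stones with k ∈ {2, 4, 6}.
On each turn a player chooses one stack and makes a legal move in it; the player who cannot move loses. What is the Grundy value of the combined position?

For stack A, compute g(0), g(1), … with moves {2, 6, 7}:
k:     0  1  2  3  4  5  6  7  8  9 10
g(k):  0  0  1  1  0  0  1  1  2  0  3
So g(10) = 3.
Stack B is a plain Nim stack of size 12, so its Grundy value is 12.
Build the Grundy sequence for stack C with g(k) = mex{g(k−s) : s ∈ {2, 4, 6}, s ≤ k}:
k:     0  1  2  3  4  5  6  7
g(k):  0  0  1  1  2  2  3  3
So g(7) = 3.
The value of a disjunctive sum is the nim-sum of the parts.
Combined value = 3 XOR 12 XOR 3 = 12.

12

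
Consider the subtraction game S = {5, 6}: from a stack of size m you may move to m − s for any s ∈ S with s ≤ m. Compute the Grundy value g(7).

1

Grundy values for subtraction set {5, 6}:
k:     0  1  2  3  4  5  6  7
g(k):  0  0  0  0  0  1  1  1
So g(7) = 1.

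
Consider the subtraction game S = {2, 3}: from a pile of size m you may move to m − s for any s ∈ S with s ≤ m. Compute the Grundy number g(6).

Compute g(0), g(1), … for moves {2, 3}:
g(0) = mex{} = 0
g(1) = mex{} = 0
g(2) = mex{0} = 1
g(3) = mex{0} = 1
g(4) = mex{0,1} = 2
g(5) = mex{1} = 0
g(6) = mex{1,2} = 0
So g(6) = 0.

0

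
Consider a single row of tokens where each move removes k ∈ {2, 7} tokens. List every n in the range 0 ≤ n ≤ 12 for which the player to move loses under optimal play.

0, 1, 4, 5, 9, 10

Compute g(0), g(1), … for moves {2, 7}:
g(0) = mex{} = 0
g(1) = mex{} = 0
g(2) = mex{0} = 1
g(3) = mex{0} = 1
g(4) = mex{1} = 0
g(5) = mex{1} = 0
g(6) = mex{0} = 1
g(7) = mex{0} = 1
g(8) = mex{0,1} = 2
g(9) = mex{1} = 0
g(10) = mex{1,2} = 0
g(11) = mex{0} = 1
g(12) = mex{0} = 1
The P-positions (g = 0) in 0..12 are 0, 1, 4, 5, 9, 10.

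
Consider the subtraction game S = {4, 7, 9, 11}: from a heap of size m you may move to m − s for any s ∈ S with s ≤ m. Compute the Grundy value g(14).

Compute g(0), g(1), … for moves {4, 7, 9, 11}:
g(0) = mex{} = 0
g(1) = mex{} = 0
g(2) = mex{} = 0
g(3) = mex{} = 0
g(4) = mex{0} = 1
g(5) = mex{0} = 1
g(6) = mex{0} = 1
g(7) = mex{0} = 1
g(8) = mex{0,1} = 2
g(9) = mex{0,1} = 2
g(10) = mex{0,1} = 2
g(11) = mex{0,1} = 2
g(12) = mex{0,1,2} = 3
g(13) = mex{0,1,2} = 3
g(14) = mex{0,1,2} = 3
So g(14) = 3.

3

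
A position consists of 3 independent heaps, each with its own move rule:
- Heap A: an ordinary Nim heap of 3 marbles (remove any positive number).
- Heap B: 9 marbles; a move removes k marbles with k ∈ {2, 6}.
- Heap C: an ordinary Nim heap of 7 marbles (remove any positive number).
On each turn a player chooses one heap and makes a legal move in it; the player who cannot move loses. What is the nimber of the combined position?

4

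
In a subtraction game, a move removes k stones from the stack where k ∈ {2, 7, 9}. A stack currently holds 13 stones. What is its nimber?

Compute g(0), g(1), … for moves {2, 7, 9}:
g(0) = mex{} = 0
g(1) = mex{} = 0
g(2) = mex{0} = 1
g(3) = mex{0} = 1
g(4) = mex{1} = 0
g(5) = mex{1} = 0
g(6) = mex{0} = 1
g(7) = mex{0} = 1
g(8) = mex{0,1} = 2
g(9) = mex{0,1} = 2
g(10) = mex{0,1,2} = 3
g(11) = mex{0,1,2} = 3
g(12) = mex{0,1,3} = 2
g(13) = mex{0,1,3} = 2
So g(13) = 2.

2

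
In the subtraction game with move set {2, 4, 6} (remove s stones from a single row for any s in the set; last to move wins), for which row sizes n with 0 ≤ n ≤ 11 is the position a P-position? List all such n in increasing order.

0, 1, 8, 9

Grundy values for subtraction set {2, 4, 6}:
k:     0  1  2  3  4  5  6  7  8  9 10 11
g(k):  0  0  1  1  2  2  3  3  0  0  1  1
The P-positions (g = 0) in 0..11 are 0, 1, 8, 9.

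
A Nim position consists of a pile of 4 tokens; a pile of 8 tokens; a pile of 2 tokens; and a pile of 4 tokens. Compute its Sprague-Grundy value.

10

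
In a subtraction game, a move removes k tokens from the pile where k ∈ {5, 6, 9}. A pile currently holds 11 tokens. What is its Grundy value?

Grundy values for subtraction set {5, 6, 9}:
k:     0  1  2  3  4  5  6  7  8  9 10 11
g(k):  0  0  0  0  0  1  1  1  1  1  2  2
So g(11) = 2.

2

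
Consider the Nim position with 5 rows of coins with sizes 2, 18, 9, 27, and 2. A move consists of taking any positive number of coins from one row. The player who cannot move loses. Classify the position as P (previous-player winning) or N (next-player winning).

P-position

Compute the nim-sum pairwise:
2 ^ 18 = 16
16 ^ 9 = 25
25 ^ 27 = 2
2 ^ 2 = 0
The nim-sum is 0, so this is a P-position: the player to move is in a losing position under optimal play.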